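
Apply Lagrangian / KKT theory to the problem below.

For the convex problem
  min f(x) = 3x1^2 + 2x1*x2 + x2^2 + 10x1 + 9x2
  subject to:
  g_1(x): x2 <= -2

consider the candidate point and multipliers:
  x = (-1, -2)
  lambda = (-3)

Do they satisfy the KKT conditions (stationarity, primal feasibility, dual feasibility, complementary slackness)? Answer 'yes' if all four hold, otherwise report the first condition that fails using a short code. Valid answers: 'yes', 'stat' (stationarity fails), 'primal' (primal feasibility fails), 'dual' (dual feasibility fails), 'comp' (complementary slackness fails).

Gradient of f: grad f(x) = Q x + c = (0, 3)
Constraint values g_i(x) = a_i^T x - b_i:
  g_1((-1, -2)) = 0
Stationarity residual: grad f(x) + sum_i lambda_i a_i = (0, 0)
  -> stationarity OK
Primal feasibility (all g_i <= 0): OK
Dual feasibility (all lambda_i >= 0): FAILS
Complementary slackness (lambda_i * g_i(x) = 0 for all i): OK

Verdict: the first failing condition is dual_feasibility -> dual.

dual


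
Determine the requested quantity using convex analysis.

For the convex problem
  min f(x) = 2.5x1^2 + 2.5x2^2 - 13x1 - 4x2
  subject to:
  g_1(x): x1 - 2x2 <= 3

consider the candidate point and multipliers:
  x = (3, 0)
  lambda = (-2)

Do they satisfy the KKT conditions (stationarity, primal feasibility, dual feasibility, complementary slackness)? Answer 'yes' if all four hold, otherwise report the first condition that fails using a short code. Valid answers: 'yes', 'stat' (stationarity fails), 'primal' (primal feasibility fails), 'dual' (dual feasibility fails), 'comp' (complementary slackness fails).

Gradient of f: grad f(x) = Q x + c = (2, -4)
Constraint values g_i(x) = a_i^T x - b_i:
  g_1((3, 0)) = 0
Stationarity residual: grad f(x) + sum_i lambda_i a_i = (0, 0)
  -> stationarity OK
Primal feasibility (all g_i <= 0): OK
Dual feasibility (all lambda_i >= 0): FAILS
Complementary slackness (lambda_i * g_i(x) = 0 for all i): OK

Verdict: the first failing condition is dual_feasibility -> dual.

dual


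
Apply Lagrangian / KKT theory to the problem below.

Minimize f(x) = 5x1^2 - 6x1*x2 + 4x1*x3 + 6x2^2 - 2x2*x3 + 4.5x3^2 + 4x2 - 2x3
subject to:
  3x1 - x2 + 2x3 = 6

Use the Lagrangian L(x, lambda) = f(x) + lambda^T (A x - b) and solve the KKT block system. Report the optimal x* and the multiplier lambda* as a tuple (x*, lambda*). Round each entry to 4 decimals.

Form the Lagrangian:
  L(x, lambda) = (1/2) x^T Q x + c^T x + lambda^T (A x - b)
Stationarity (grad_x L = 0): Q x + c + A^T lambda = 0.
Primal feasibility: A x = b.

This gives the KKT block system:
  [ Q   A^T ] [ x     ]   [-c ]
  [ A    0  ] [ lambda ] = [ b ]

Solving the linear system:
  x*      = (1.4128, 0.0367, 0.8991)
  lambda* = (-5.8349)
  f(x*)   = 16.6789

x* = (1.4128, 0.0367, 0.8991), lambda* = (-5.8349)


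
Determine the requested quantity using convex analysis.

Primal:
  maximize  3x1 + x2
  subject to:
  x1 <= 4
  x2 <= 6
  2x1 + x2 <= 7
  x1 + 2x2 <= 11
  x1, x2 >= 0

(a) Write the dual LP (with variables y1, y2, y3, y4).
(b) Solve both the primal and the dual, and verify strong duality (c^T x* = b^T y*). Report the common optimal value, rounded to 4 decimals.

The standard primal-dual pair for 'max c^T x s.t. A x <= b, x >= 0' is:
  Dual:  min b^T y  s.t.  A^T y >= c,  y >= 0.

So the dual LP is:
  minimize  4y1 + 6y2 + 7y3 + 11y4
  subject to:
    y1 + 2y3 + y4 >= 3
    y2 + y3 + 2y4 >= 1
    y1, y2, y3, y4 >= 0

Solving the primal: x* = (3.5, 0).
  primal value c^T x* = 10.5.
Solving the dual: y* = (0, 0, 1.5, 0).
  dual value b^T y* = 10.5.
Strong duality: c^T x* = b^T y*. Confirmed.

10.5


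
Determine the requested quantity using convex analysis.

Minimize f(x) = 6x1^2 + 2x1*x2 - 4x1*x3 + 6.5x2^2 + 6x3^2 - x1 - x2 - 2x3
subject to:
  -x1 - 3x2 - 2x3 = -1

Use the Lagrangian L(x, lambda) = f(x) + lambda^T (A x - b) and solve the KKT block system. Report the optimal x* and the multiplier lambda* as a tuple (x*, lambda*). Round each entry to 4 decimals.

Form the Lagrangian:
  L(x, lambda) = (1/2) x^T Q x + c^T x + lambda^T (A x - b)
Stationarity (grad_x L = 0): Q x + c + A^T lambda = 0.
Primal feasibility: A x = b.

This gives the KKT block system:
  [ Q   A^T ] [ x     ]   [-c ]
  [ A    0  ] [ lambda ] = [ b ]

Solving the linear system:
  x*      = (0.172, 0.1019, 0.2611)
  lambda* = (0.2229)
  f(x*)   = -0.2866

x* = (0.172, 0.1019, 0.2611), lambda* = (0.2229)


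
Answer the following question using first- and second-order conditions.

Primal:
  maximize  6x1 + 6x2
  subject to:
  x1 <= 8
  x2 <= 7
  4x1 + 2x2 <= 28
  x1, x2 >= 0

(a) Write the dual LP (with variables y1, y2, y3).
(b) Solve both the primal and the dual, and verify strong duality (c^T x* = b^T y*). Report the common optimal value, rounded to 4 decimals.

The standard primal-dual pair for 'max c^T x s.t. A x <= b, x >= 0' is:
  Dual:  min b^T y  s.t.  A^T y >= c,  y >= 0.

So the dual LP is:
  minimize  8y1 + 7y2 + 28y3
  subject to:
    y1 + 4y3 >= 6
    y2 + 2y3 >= 6
    y1, y2, y3 >= 0

Solving the primal: x* = (3.5, 7).
  primal value c^T x* = 63.
Solving the dual: y* = (0, 3, 1.5).
  dual value b^T y* = 63.
Strong duality: c^T x* = b^T y*. Confirmed.

63


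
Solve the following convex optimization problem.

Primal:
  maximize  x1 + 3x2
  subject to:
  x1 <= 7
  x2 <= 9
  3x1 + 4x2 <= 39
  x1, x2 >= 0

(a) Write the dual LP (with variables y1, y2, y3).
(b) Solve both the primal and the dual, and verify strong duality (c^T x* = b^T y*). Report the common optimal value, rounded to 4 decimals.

The standard primal-dual pair for 'max c^T x s.t. A x <= b, x >= 0' is:
  Dual:  min b^T y  s.t.  A^T y >= c,  y >= 0.

So the dual LP is:
  minimize  7y1 + 9y2 + 39y3
  subject to:
    y1 + 3y3 >= 1
    y2 + 4y3 >= 3
    y1, y2, y3 >= 0

Solving the primal: x* = (1, 9).
  primal value c^T x* = 28.
Solving the dual: y* = (0, 1.6667, 0.3333).
  dual value b^T y* = 28.
Strong duality: c^T x* = b^T y*. Confirmed.

28


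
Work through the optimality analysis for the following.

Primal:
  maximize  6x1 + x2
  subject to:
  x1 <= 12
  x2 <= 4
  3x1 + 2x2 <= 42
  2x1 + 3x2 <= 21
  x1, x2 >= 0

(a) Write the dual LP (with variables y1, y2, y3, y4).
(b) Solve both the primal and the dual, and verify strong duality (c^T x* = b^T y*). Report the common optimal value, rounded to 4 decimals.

The standard primal-dual pair for 'max c^T x s.t. A x <= b, x >= 0' is:
  Dual:  min b^T y  s.t.  A^T y >= c,  y >= 0.

So the dual LP is:
  minimize  12y1 + 4y2 + 42y3 + 21y4
  subject to:
    y1 + 3y3 + 2y4 >= 6
    y2 + 2y3 + 3y4 >= 1
    y1, y2, y3, y4 >= 0

Solving the primal: x* = (10.5, 0).
  primal value c^T x* = 63.
Solving the dual: y* = (0, 0, 0, 3).
  dual value b^T y* = 63.
Strong duality: c^T x* = b^T y*. Confirmed.

63


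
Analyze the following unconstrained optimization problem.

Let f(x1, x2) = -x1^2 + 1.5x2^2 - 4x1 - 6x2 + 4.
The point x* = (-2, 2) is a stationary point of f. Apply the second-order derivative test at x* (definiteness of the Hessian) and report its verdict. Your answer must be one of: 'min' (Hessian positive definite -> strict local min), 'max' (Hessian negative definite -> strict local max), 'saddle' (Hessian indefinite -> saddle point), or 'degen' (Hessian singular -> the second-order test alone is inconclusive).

Compute the Hessian H = grad^2 f:
  H = [[-2, 0], [0, 3]]
Verify stationarity: grad f(x*) = H x* + g = (0, 0).
Eigenvalues of H: -2, 3.
Eigenvalues have mixed signs, so H is indefinite -> x* is a saddle point.

saddle


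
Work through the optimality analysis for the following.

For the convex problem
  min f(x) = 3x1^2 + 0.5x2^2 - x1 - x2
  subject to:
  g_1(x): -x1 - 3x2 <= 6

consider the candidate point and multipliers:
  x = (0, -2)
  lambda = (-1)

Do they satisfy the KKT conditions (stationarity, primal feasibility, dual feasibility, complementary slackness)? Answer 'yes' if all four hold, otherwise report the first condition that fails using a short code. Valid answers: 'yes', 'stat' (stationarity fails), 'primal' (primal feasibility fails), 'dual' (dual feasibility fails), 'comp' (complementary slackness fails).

Gradient of f: grad f(x) = Q x + c = (-1, -3)
Constraint values g_i(x) = a_i^T x - b_i:
  g_1((0, -2)) = 0
Stationarity residual: grad f(x) + sum_i lambda_i a_i = (0, 0)
  -> stationarity OK
Primal feasibility (all g_i <= 0): OK
Dual feasibility (all lambda_i >= 0): FAILS
Complementary slackness (lambda_i * g_i(x) = 0 for all i): OK

Verdict: the first failing condition is dual_feasibility -> dual.

dual


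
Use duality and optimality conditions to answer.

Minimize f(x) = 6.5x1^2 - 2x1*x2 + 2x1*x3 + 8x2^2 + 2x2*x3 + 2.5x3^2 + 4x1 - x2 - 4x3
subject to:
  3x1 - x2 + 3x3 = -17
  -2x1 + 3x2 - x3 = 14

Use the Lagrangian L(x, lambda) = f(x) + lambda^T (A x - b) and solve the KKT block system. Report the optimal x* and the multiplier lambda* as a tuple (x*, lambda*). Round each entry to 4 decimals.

Form the Lagrangian:
  L(x, lambda) = (1/2) x^T Q x + c^T x + lambda^T (A x - b)
Stationarity (grad_x L = 0): Q x + c + A^T lambda = 0.
Primal feasibility: A x = b.

This gives the KKT block system:
  [ Q   A^T ] [ x     ]   [-c ]
  [ A    0  ] [ lambda ] = [ b ]

Solving the linear system:
  x*      = (-1.6977, 2.4884, -3.1395)
  lambda* = (2.3023, -11.2093)
  f(x*)   = 99.6744

x* = (-1.6977, 2.4884, -3.1395), lambda* = (2.3023, -11.2093)


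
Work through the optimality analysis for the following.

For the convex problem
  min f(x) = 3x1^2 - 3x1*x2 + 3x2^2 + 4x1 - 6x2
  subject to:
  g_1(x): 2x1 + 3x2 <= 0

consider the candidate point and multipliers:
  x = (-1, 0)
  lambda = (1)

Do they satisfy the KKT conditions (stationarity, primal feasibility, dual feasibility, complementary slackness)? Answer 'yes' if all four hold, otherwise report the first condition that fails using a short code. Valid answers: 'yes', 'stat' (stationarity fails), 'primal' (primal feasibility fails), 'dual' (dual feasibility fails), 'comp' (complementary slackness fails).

Gradient of f: grad f(x) = Q x + c = (-2, -3)
Constraint values g_i(x) = a_i^T x - b_i:
  g_1((-1, 0)) = -2
Stationarity residual: grad f(x) + sum_i lambda_i a_i = (0, 0)
  -> stationarity OK
Primal feasibility (all g_i <= 0): OK
Dual feasibility (all lambda_i >= 0): OK
Complementary slackness (lambda_i * g_i(x) = 0 for all i): FAILS

Verdict: the first failing condition is complementary_slackness -> comp.

comp


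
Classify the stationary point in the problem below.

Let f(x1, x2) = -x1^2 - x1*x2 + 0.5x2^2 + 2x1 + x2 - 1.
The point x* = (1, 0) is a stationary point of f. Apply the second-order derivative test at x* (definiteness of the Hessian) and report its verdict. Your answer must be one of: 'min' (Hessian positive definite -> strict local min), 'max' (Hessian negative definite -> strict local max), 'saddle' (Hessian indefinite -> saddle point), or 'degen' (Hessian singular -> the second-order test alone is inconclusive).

Compute the Hessian H = grad^2 f:
  H = [[-2, -1], [-1, 1]]
Verify stationarity: grad f(x*) = H x* + g = (0, 0).
Eigenvalues of H: -2.3028, 1.3028.
Eigenvalues have mixed signs, so H is indefinite -> x* is a saddle point.

saddle


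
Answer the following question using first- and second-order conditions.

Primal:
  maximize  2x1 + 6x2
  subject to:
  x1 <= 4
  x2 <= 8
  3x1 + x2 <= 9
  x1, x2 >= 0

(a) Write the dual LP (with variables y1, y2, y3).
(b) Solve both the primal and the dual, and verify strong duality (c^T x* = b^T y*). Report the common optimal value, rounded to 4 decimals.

The standard primal-dual pair for 'max c^T x s.t. A x <= b, x >= 0' is:
  Dual:  min b^T y  s.t.  A^T y >= c,  y >= 0.

So the dual LP is:
  minimize  4y1 + 8y2 + 9y3
  subject to:
    y1 + 3y3 >= 2
    y2 + y3 >= 6
    y1, y2, y3 >= 0

Solving the primal: x* = (0.3333, 8).
  primal value c^T x* = 48.6667.
Solving the dual: y* = (0, 5.3333, 0.6667).
  dual value b^T y* = 48.6667.
Strong duality: c^T x* = b^T y*. Confirmed.

48.6667


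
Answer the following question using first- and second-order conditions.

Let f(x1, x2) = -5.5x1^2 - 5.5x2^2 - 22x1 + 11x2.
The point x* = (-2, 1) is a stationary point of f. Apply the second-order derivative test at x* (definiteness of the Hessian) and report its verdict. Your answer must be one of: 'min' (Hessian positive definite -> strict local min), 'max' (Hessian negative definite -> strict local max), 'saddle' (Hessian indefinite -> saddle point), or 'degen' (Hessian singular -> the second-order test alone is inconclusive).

Compute the Hessian H = grad^2 f:
  H = [[-11, 0], [0, -11]]
Verify stationarity: grad f(x*) = H x* + g = (0, 0).
Eigenvalues of H: -11, -11.
Both eigenvalues < 0, so H is negative definite -> x* is a strict local max.

max


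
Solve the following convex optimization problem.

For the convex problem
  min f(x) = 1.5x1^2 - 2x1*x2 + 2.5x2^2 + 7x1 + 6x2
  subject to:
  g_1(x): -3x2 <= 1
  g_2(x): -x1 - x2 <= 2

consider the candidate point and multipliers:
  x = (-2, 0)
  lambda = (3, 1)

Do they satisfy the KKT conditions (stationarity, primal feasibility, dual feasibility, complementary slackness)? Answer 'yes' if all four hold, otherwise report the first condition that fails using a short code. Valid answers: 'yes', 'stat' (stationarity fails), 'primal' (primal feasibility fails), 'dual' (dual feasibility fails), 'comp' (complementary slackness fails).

Gradient of f: grad f(x) = Q x + c = (1, 10)
Constraint values g_i(x) = a_i^T x - b_i:
  g_1((-2, 0)) = -1
  g_2((-2, 0)) = 0
Stationarity residual: grad f(x) + sum_i lambda_i a_i = (0, 0)
  -> stationarity OK
Primal feasibility (all g_i <= 0): OK
Dual feasibility (all lambda_i >= 0): OK
Complementary slackness (lambda_i * g_i(x) = 0 for all i): FAILS

Verdict: the first failing condition is complementary_slackness -> comp.

comp


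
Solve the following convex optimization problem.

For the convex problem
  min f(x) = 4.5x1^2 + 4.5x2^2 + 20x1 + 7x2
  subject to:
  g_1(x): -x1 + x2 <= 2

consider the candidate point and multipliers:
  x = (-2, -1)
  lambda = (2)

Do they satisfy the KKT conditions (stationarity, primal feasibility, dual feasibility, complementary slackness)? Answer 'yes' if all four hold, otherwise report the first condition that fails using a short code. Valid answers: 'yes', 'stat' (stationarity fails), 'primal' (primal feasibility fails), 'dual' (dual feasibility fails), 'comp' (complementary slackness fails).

Gradient of f: grad f(x) = Q x + c = (2, -2)
Constraint values g_i(x) = a_i^T x - b_i:
  g_1((-2, -1)) = -1
Stationarity residual: grad f(x) + sum_i lambda_i a_i = (0, 0)
  -> stationarity OK
Primal feasibility (all g_i <= 0): OK
Dual feasibility (all lambda_i >= 0): OK
Complementary slackness (lambda_i * g_i(x) = 0 for all i): FAILS

Verdict: the first failing condition is complementary_slackness -> comp.

comp


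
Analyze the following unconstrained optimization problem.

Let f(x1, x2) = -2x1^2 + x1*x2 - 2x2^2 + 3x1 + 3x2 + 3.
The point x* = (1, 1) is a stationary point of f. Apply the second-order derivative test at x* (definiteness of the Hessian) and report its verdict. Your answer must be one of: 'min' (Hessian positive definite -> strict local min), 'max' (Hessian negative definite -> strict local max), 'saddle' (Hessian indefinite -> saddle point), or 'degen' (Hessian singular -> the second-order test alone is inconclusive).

Compute the Hessian H = grad^2 f:
  H = [[-4, 1], [1, -4]]
Verify stationarity: grad f(x*) = H x* + g = (0, 0).
Eigenvalues of H: -5, -3.
Both eigenvalues < 0, so H is negative definite -> x* is a strict local max.

max


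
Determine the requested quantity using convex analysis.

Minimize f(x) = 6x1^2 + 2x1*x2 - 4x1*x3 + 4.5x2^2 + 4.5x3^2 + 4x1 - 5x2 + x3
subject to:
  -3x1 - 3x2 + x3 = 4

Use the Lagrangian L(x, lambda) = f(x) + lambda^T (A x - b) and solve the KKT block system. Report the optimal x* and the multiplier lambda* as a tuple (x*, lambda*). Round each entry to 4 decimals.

Form the Lagrangian:
  L(x, lambda) = (1/2) x^T Q x + c^T x + lambda^T (A x - b)
Stationarity (grad_x L = 0): Q x + c + A^T lambda = 0.
Primal feasibility: A x = b.

This gives the KKT block system:
  [ Q   A^T ] [ x     ]   [-c ]
  [ A    0  ] [ lambda ] = [ b ]

Solving the linear system:
  x*      = (-1.1839, -0.2438, -0.2831)
  lambda* = (-3.1873)
  f(x*)   = 4.4748

x* = (-1.1839, -0.2438, -0.2831), lambda* = (-3.1873)


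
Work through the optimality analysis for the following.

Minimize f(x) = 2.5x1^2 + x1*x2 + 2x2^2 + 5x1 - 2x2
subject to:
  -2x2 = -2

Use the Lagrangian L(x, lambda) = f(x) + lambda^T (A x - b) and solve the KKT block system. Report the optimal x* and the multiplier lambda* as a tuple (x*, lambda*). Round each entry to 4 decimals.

Form the Lagrangian:
  L(x, lambda) = (1/2) x^T Q x + c^T x + lambda^T (A x - b)
Stationarity (grad_x L = 0): Q x + c + A^T lambda = 0.
Primal feasibility: A x = b.

This gives the KKT block system:
  [ Q   A^T ] [ x     ]   [-c ]
  [ A    0  ] [ lambda ] = [ b ]

Solving the linear system:
  x*      = (-1.2, 1)
  lambda* = (0.4)
  f(x*)   = -3.6

x* = (-1.2, 1), lambda* = (0.4)


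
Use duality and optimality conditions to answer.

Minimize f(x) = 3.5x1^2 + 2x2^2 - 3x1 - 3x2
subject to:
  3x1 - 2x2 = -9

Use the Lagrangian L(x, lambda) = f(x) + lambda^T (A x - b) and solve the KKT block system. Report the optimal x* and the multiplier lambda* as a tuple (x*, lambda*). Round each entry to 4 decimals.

Form the Lagrangian:
  L(x, lambda) = (1/2) x^T Q x + c^T x + lambda^T (A x - b)
Stationarity (grad_x L = 0): Q x + c + A^T lambda = 0.
Primal feasibility: A x = b.

This gives the KKT block system:
  [ Q   A^T ] [ x     ]   [-c ]
  [ A    0  ] [ lambda ] = [ b ]

Solving the linear system:
  x*      = (-1.2188, 2.6719)
  lambda* = (3.8438)
  f(x*)   = 15.1172

x* = (-1.2188, 2.6719), lambda* = (3.8438)


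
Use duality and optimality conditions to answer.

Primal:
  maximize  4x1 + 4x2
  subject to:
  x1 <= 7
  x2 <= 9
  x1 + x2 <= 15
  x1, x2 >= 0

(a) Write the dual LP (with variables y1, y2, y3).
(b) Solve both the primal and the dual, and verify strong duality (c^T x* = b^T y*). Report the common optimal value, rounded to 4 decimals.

The standard primal-dual pair for 'max c^T x s.t. A x <= b, x >= 0' is:
  Dual:  min b^T y  s.t.  A^T y >= c,  y >= 0.

So the dual LP is:
  minimize  7y1 + 9y2 + 15y3
  subject to:
    y1 + y3 >= 4
    y2 + y3 >= 4
    y1, y2, y3 >= 0

Solving the primal: x* = (6, 9).
  primal value c^T x* = 60.
Solving the dual: y* = (0, 0, 4).
  dual value b^T y* = 60.
Strong duality: c^T x* = b^T y*. Confirmed.

60


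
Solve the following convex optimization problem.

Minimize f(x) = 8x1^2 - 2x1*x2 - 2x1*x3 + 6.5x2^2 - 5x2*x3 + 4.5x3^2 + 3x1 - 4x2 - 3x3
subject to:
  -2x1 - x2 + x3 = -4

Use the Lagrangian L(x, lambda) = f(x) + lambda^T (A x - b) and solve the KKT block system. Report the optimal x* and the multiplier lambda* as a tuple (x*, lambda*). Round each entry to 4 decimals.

Form the Lagrangian:
  L(x, lambda) = (1/2) x^T Q x + c^T x + lambda^T (A x - b)
Stationarity (grad_x L = 0): Q x + c + A^T lambda = 0.
Primal feasibility: A x = b.

This gives the KKT block system:
  [ Q   A^T ] [ x     ]   [-c ]
  [ A    0  ] [ lambda ] = [ b ]

Solving the linear system:
  x*      = (1.3906, 1.4531, 0.2344)
  lambda* = (10.9375)
  f(x*)   = 20.7031

x* = (1.3906, 1.4531, 0.2344), lambda* = (10.9375)


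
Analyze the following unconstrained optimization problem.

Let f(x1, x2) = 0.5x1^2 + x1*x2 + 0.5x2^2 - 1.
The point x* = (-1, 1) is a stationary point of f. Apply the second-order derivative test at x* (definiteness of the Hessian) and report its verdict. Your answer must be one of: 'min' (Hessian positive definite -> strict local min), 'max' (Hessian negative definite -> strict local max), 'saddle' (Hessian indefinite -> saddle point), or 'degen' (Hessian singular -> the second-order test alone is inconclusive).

Compute the Hessian H = grad^2 f:
  H = [[1, 1], [1, 1]]
Verify stationarity: grad f(x*) = H x* + g = (0, 0).
Eigenvalues of H: 0, 2.
H has a zero eigenvalue (singular; positive semidefinite but not definite), so H is neither positive definite, negative definite, nor indefinite. The second-order test alone is inconclusive -> degen.
(Indeed, f is constant along the null direction of H through x*, so x* is not a strict local extremum.)

degen


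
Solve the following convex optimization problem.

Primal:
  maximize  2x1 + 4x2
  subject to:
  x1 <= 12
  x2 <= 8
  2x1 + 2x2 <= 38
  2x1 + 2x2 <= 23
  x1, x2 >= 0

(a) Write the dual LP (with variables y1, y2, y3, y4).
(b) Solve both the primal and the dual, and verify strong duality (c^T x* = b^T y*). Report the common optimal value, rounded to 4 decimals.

The standard primal-dual pair for 'max c^T x s.t. A x <= b, x >= 0' is:
  Dual:  min b^T y  s.t.  A^T y >= c,  y >= 0.

So the dual LP is:
  minimize  12y1 + 8y2 + 38y3 + 23y4
  subject to:
    y1 + 2y3 + 2y4 >= 2
    y2 + 2y3 + 2y4 >= 4
    y1, y2, y3, y4 >= 0

Solving the primal: x* = (3.5, 8).
  primal value c^T x* = 39.
Solving the dual: y* = (0, 2, 0, 1).
  dual value b^T y* = 39.
Strong duality: c^T x* = b^T y*. Confirmed.

39


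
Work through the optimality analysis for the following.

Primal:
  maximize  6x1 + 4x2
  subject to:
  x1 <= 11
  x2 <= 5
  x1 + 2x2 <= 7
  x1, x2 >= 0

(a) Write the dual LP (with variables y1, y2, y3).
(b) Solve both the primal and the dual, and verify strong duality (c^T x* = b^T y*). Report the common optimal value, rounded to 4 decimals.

The standard primal-dual pair for 'max c^T x s.t. A x <= b, x >= 0' is:
  Dual:  min b^T y  s.t.  A^T y >= c,  y >= 0.

So the dual LP is:
  minimize  11y1 + 5y2 + 7y3
  subject to:
    y1 + y3 >= 6
    y2 + 2y3 >= 4
    y1, y2, y3 >= 0

Solving the primal: x* = (7, 0).
  primal value c^T x* = 42.
Solving the dual: y* = (0, 0, 6).
  dual value b^T y* = 42.
Strong duality: c^T x* = b^T y*. Confirmed.

42


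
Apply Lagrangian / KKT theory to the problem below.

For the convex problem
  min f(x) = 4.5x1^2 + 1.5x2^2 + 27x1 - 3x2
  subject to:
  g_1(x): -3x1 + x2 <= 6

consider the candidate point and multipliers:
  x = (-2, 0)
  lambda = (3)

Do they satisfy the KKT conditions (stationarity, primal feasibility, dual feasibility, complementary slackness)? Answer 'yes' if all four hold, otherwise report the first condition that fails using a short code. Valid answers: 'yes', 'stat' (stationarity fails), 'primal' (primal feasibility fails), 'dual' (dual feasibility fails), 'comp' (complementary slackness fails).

Gradient of f: grad f(x) = Q x + c = (9, -3)
Constraint values g_i(x) = a_i^T x - b_i:
  g_1((-2, 0)) = 0
Stationarity residual: grad f(x) + sum_i lambda_i a_i = (0, 0)
  -> stationarity OK
Primal feasibility (all g_i <= 0): OK
Dual feasibility (all lambda_i >= 0): OK
Complementary slackness (lambda_i * g_i(x) = 0 for all i): OK

Verdict: yes, KKT holds.

yes


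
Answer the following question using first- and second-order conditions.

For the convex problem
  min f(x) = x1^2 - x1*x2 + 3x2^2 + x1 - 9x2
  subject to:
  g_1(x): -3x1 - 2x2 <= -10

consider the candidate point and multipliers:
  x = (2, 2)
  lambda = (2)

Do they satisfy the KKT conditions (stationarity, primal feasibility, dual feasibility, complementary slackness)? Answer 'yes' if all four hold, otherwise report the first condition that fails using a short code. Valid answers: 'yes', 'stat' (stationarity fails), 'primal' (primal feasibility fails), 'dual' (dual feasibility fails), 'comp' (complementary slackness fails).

Gradient of f: grad f(x) = Q x + c = (3, 1)
Constraint values g_i(x) = a_i^T x - b_i:
  g_1((2, 2)) = 0
Stationarity residual: grad f(x) + sum_i lambda_i a_i = (-3, -3)
  -> stationarity FAILS
Primal feasibility (all g_i <= 0): OK
Dual feasibility (all lambda_i >= 0): OK
Complementary slackness (lambda_i * g_i(x) = 0 for all i): OK

Verdict: the first failing condition is stationarity -> stat.

stat


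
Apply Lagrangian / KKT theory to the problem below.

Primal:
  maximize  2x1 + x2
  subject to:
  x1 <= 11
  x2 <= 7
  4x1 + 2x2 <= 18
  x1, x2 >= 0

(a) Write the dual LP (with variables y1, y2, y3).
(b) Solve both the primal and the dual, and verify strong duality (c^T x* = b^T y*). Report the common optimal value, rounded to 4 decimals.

The standard primal-dual pair for 'max c^T x s.t. A x <= b, x >= 0' is:
  Dual:  min b^T y  s.t.  A^T y >= c,  y >= 0.

So the dual LP is:
  minimize  11y1 + 7y2 + 18y3
  subject to:
    y1 + 4y3 >= 2
    y2 + 2y3 >= 1
    y1, y2, y3 >= 0

Solving the primal: x* = (4.5, 0).
  primal value c^T x* = 9.
Solving the dual: y* = (0, 0, 0.5).
  dual value b^T y* = 9.
Strong duality: c^T x* = b^T y*. Confirmed.

9


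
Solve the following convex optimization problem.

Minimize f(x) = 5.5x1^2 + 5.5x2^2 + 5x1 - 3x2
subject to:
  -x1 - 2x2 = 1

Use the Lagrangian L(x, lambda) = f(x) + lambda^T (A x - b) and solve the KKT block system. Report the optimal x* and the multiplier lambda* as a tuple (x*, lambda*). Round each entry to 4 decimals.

Form the Lagrangian:
  L(x, lambda) = (1/2) x^T Q x + c^T x + lambda^T (A x - b)
Stationarity (grad_x L = 0): Q x + c + A^T lambda = 0.
Primal feasibility: A x = b.

This gives the KKT block system:
  [ Q   A^T ] [ x     ]   [-c ]
  [ A    0  ] [ lambda ] = [ b ]

Solving the linear system:
  x*      = (-0.6727, -0.1636)
  lambda* = (-2.4)
  f(x*)   = -0.2364

x* = (-0.6727, -0.1636), lambda* = (-2.4)


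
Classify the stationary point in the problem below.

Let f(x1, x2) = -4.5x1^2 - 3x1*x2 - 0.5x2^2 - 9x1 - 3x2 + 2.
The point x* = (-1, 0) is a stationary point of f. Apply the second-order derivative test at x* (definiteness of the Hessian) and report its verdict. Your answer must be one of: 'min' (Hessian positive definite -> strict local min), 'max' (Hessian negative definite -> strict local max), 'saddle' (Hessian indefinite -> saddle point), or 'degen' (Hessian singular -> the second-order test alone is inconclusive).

Compute the Hessian H = grad^2 f:
  H = [[-9, -3], [-3, -1]]
Verify stationarity: grad f(x*) = H x* + g = (0, 0).
Eigenvalues of H: -10, 0.
H has a zero eigenvalue (singular; negative semidefinite but not definite), so H is neither positive definite, negative definite, nor indefinite. The second-order test alone is inconclusive -> degen.
(Indeed, f is constant along the null direction of H through x*, so x* is not a strict local extremum.)

degen


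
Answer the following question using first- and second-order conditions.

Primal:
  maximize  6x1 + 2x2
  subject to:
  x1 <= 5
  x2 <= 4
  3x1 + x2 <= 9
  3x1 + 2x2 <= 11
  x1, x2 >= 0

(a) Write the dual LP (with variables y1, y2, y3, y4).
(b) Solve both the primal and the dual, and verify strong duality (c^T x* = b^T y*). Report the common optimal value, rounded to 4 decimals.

The standard primal-dual pair for 'max c^T x s.t. A x <= b, x >= 0' is:
  Dual:  min b^T y  s.t.  A^T y >= c,  y >= 0.

So the dual LP is:
  minimize  5y1 + 4y2 + 9y3 + 11y4
  subject to:
    y1 + 3y3 + 3y4 >= 6
    y2 + y3 + 2y4 >= 2
    y1, y2, y3, y4 >= 0

Solving the primal: x* = (2.3333, 2).
  primal value c^T x* = 18.
Solving the dual: y* = (0, 0, 2, 0).
  dual value b^T y* = 18.
Strong duality: c^T x* = b^T y*. Confirmed.

18


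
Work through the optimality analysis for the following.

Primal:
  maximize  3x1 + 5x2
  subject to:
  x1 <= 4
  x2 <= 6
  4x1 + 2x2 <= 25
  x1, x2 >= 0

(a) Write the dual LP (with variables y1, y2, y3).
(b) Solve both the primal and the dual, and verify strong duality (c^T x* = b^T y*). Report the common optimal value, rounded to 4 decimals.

The standard primal-dual pair for 'max c^T x s.t. A x <= b, x >= 0' is:
  Dual:  min b^T y  s.t.  A^T y >= c,  y >= 0.

So the dual LP is:
  minimize  4y1 + 6y2 + 25y3
  subject to:
    y1 + 4y3 >= 3
    y2 + 2y3 >= 5
    y1, y2, y3 >= 0

Solving the primal: x* = (3.25, 6).
  primal value c^T x* = 39.75.
Solving the dual: y* = (0, 3.5, 0.75).
  dual value b^T y* = 39.75.
Strong duality: c^T x* = b^T y*. Confirmed.

39.75


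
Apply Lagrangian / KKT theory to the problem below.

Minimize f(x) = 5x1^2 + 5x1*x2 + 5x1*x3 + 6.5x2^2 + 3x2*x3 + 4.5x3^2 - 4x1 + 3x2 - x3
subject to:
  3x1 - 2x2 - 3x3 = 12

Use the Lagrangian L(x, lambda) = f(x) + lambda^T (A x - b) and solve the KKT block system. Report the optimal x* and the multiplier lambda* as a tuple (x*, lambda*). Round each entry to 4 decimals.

Form the Lagrangian:
  L(x, lambda) = (1/2) x^T Q x + c^T x + lambda^T (A x - b)
Stationarity (grad_x L = 0): Q x + c + A^T lambda = 0.
Primal feasibility: A x = b.

This gives the KKT block system:
  [ Q   A^T ] [ x     ]   [-c ]
  [ A    0  ] [ lambda ] = [ b ]

Solving the linear system:
  x*      = (2.0577, -0.9941, -1.2795)
  lambda* = (-1.7365)
  f(x*)   = 5.4519

x* = (2.0577, -0.9941, -1.2795), lambda* = (-1.7365)


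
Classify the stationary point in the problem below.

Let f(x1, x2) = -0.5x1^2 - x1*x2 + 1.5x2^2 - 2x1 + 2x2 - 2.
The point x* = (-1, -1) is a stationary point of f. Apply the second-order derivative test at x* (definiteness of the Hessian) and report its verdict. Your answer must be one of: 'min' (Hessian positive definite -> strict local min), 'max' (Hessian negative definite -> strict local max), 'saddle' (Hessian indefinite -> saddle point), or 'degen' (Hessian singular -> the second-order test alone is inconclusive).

Compute the Hessian H = grad^2 f:
  H = [[-1, -1], [-1, 3]]
Verify stationarity: grad f(x*) = H x* + g = (0, 0).
Eigenvalues of H: -1.2361, 3.2361.
Eigenvalues have mixed signs, so H is indefinite -> x* is a saddle point.

saddle


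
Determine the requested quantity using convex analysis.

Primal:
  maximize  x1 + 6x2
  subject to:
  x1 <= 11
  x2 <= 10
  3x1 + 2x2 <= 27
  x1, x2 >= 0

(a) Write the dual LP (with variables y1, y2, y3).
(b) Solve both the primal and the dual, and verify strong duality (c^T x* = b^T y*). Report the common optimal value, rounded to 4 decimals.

The standard primal-dual pair for 'max c^T x s.t. A x <= b, x >= 0' is:
  Dual:  min b^T y  s.t.  A^T y >= c,  y >= 0.

So the dual LP is:
  minimize  11y1 + 10y2 + 27y3
  subject to:
    y1 + 3y3 >= 1
    y2 + 2y3 >= 6
    y1, y2, y3 >= 0

Solving the primal: x* = (2.3333, 10).
  primal value c^T x* = 62.3333.
Solving the dual: y* = (0, 5.3333, 0.3333).
  dual value b^T y* = 62.3333.
Strong duality: c^T x* = b^T y*. Confirmed.

62.3333


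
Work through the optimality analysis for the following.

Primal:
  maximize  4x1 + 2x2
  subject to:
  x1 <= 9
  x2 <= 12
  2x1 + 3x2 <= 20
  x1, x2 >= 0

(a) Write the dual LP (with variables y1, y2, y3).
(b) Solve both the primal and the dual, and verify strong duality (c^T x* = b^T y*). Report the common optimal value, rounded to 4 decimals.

The standard primal-dual pair for 'max c^T x s.t. A x <= b, x >= 0' is:
  Dual:  min b^T y  s.t.  A^T y >= c,  y >= 0.

So the dual LP is:
  minimize  9y1 + 12y2 + 20y3
  subject to:
    y1 + 2y3 >= 4
    y2 + 3y3 >= 2
    y1, y2, y3 >= 0

Solving the primal: x* = (9, 0.6667).
  primal value c^T x* = 37.3333.
Solving the dual: y* = (2.6667, 0, 0.6667).
  dual value b^T y* = 37.3333.
Strong duality: c^T x* = b^T y*. Confirmed.

37.3333


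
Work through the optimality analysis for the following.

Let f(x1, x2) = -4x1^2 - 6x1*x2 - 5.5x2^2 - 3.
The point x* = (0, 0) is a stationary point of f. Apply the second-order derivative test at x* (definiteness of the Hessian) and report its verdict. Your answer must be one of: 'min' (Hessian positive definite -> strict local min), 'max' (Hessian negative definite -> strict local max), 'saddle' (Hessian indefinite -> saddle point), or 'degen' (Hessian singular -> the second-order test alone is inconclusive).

Compute the Hessian H = grad^2 f:
  H = [[-8, -6], [-6, -11]]
Verify stationarity: grad f(x*) = H x* + g = (0, 0).
Eigenvalues of H: -15.6847, -3.3153.
Both eigenvalues < 0, so H is negative definite -> x* is a strict local max.

max


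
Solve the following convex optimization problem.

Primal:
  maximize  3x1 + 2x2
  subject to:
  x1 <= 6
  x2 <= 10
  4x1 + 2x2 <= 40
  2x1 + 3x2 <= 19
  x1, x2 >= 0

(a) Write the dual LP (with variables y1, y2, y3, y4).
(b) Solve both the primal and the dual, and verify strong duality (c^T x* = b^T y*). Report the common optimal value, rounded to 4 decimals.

The standard primal-dual pair for 'max c^T x s.t. A x <= b, x >= 0' is:
  Dual:  min b^T y  s.t.  A^T y >= c,  y >= 0.

So the dual LP is:
  minimize  6y1 + 10y2 + 40y3 + 19y4
  subject to:
    y1 + 4y3 + 2y4 >= 3
    y2 + 2y3 + 3y4 >= 2
    y1, y2, y3, y4 >= 0

Solving the primal: x* = (6, 2.3333).
  primal value c^T x* = 22.6667.
Solving the dual: y* = (1.6667, 0, 0, 0.6667).
  dual value b^T y* = 22.6667.
Strong duality: c^T x* = b^T y*. Confirmed.

22.6667


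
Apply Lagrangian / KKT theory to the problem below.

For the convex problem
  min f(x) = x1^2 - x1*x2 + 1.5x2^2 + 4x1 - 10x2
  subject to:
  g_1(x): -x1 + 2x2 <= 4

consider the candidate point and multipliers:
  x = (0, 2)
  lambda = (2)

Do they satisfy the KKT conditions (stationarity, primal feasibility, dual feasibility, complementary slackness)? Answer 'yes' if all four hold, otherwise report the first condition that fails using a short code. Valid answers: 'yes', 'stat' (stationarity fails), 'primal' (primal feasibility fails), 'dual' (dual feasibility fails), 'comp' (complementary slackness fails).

Gradient of f: grad f(x) = Q x + c = (2, -4)
Constraint values g_i(x) = a_i^T x - b_i:
  g_1((0, 2)) = 0
Stationarity residual: grad f(x) + sum_i lambda_i a_i = (0, 0)
  -> stationarity OK
Primal feasibility (all g_i <= 0): OK
Dual feasibility (all lambda_i >= 0): OK
Complementary slackness (lambda_i * g_i(x) = 0 for all i): OK

Verdict: yes, KKT holds.

yes


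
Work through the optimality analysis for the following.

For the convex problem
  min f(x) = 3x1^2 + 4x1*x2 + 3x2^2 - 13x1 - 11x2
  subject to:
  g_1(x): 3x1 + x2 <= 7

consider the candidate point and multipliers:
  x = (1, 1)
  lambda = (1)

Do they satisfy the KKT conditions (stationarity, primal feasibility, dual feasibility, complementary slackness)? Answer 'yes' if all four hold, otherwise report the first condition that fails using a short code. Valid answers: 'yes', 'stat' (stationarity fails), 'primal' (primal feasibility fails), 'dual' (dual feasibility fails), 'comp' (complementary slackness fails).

Gradient of f: grad f(x) = Q x + c = (-3, -1)
Constraint values g_i(x) = a_i^T x - b_i:
  g_1((1, 1)) = -3
Stationarity residual: grad f(x) + sum_i lambda_i a_i = (0, 0)
  -> stationarity OK
Primal feasibility (all g_i <= 0): OK
Dual feasibility (all lambda_i >= 0): OK
Complementary slackness (lambda_i * g_i(x) = 0 for all i): FAILS

Verdict: the first failing condition is complementary_slackness -> comp.

comp


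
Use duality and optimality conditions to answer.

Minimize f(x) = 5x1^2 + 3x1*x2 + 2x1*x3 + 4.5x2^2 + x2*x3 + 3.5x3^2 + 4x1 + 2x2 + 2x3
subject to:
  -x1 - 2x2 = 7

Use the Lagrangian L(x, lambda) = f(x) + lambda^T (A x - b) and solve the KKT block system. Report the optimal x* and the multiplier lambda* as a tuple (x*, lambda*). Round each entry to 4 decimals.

Form the Lagrangian:
  L(x, lambda) = (1/2) x^T Q x + c^T x + lambda^T (A x - b)
Stationarity (grad_x L = 0): Q x + c + A^T lambda = 0.
Primal feasibility: A x = b.

This gives the KKT block system:
  [ Q   A^T ] [ x     ]   [-c ]
  [ A    0  ] [ lambda ] = [ b ]

Solving the linear system:
  x*      = (-0.96, -3.02, 0.42)
  lambda* = (-13.82)
  f(x*)   = 43.85

x* = (-0.96, -3.02, 0.42), lambda* = (-13.82)


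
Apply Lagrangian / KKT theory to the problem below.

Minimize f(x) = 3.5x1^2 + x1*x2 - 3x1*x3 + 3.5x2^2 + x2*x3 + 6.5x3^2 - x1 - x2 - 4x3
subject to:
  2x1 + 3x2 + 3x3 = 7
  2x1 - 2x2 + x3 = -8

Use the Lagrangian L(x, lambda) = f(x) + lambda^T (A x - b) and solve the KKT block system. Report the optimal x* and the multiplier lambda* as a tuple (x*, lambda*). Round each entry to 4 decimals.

Form the Lagrangian:
  L(x, lambda) = (1/2) x^T Q x + c^T x + lambda^T (A x - b)
Stationarity (grad_x L = 0): Q x + c + A^T lambda = 0.
Primal feasibility: A x = b.

This gives the KKT block system:
  [ Q   A^T ] [ x     ]   [-c ]
  [ A    0  ] [ lambda ] = [ b ]

Solving the linear system:
  x*      = (-1.0394, 2.9825, 0.0438)
  lambda* = (-2.6914, 5.4038)
  f(x*)   = 29.9759

x* = (-1.0394, 2.9825, 0.0438), lambda* = (-2.6914, 5.4038)


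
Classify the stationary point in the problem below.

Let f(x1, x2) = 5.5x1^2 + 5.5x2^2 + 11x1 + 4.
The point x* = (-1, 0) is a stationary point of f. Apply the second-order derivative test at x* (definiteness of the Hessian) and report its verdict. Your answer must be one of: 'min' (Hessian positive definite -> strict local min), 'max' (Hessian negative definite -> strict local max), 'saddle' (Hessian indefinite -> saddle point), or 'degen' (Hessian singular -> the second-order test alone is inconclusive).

Compute the Hessian H = grad^2 f:
  H = [[11, 0], [0, 11]]
Verify stationarity: grad f(x*) = H x* + g = (0, 0).
Eigenvalues of H: 11, 11.
Both eigenvalues > 0, so H is positive definite -> x* is a strict local min.

min


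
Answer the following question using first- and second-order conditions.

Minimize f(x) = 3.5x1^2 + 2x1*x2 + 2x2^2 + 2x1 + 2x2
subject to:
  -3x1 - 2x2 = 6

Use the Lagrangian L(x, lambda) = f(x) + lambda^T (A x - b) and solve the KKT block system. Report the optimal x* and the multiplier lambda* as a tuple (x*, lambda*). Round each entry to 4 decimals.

Form the Lagrangian:
  L(x, lambda) = (1/2) x^T Q x + c^T x + lambda^T (A x - b)
Stationarity (grad_x L = 0): Q x + c + A^T lambda = 0.
Primal feasibility: A x = b.

This gives the KKT block system:
  [ Q   A^T ] [ x     ]   [-c ]
  [ A    0  ] [ lambda ] = [ b ]

Solving the linear system:
  x*      = (-1.1, -1.35)
  lambda* = (-2.8)
  f(x*)   = 5.95

x* = (-1.1, -1.35), lambda* = (-2.8)


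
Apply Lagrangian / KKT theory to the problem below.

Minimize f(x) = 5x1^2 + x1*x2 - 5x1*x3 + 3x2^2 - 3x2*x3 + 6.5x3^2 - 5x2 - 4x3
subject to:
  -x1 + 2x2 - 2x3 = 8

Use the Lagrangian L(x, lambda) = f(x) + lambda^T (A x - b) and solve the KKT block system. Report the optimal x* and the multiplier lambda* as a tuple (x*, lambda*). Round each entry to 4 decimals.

Form the Lagrangian:
  L(x, lambda) = (1/2) x^T Q x + c^T x + lambda^T (A x - b)
Stationarity (grad_x L = 0): Q x + c + A^T lambda = 0.
Primal feasibility: A x = b.

This gives the KKT block system:
  [ Q   A^T ] [ x     ]   [-c ]
  [ A    0  ] [ lambda ] = [ b ]

Solving the linear system:
  x*      = (-1.1712, 2.9584, -0.456)
  lambda* = (-6.4736)
  f(x*)   = 19.4104

x* = (-1.1712, 2.9584, -0.456), lambda* = (-6.4736)


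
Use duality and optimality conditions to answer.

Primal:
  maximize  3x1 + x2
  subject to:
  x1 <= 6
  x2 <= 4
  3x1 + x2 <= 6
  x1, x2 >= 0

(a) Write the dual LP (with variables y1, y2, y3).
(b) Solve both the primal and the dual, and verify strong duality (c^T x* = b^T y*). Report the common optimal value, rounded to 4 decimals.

The standard primal-dual pair for 'max c^T x s.t. A x <= b, x >= 0' is:
  Dual:  min b^T y  s.t.  A^T y >= c,  y >= 0.

So the dual LP is:
  minimize  6y1 + 4y2 + 6y3
  subject to:
    y1 + 3y3 >= 3
    y2 + y3 >= 1
    y1, y2, y3 >= 0

Solving the primal: x* = (2, 0).
  primal value c^T x* = 6.
Solving the dual: y* = (0, 0, 1).
  dual value b^T y* = 6.
Strong duality: c^T x* = b^T y*. Confirmed.

6


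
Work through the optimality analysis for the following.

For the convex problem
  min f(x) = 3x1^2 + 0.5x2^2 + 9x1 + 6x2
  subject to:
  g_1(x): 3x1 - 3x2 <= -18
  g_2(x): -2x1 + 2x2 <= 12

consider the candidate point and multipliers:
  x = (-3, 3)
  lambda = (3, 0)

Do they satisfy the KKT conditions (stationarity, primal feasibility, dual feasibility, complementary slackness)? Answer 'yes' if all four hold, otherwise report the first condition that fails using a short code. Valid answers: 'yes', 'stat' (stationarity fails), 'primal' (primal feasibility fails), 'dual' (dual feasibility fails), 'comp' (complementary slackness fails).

Gradient of f: grad f(x) = Q x + c = (-9, 9)
Constraint values g_i(x) = a_i^T x - b_i:
  g_1((-3, 3)) = 0
  g_2((-3, 3)) = 0
Stationarity residual: grad f(x) + sum_i lambda_i a_i = (0, 0)
  -> stationarity OK
Primal feasibility (all g_i <= 0): OK
Dual feasibility (all lambda_i >= 0): OK
Complementary slackness (lambda_i * g_i(x) = 0 for all i): OK

Verdict: yes, KKT holds.

yes
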